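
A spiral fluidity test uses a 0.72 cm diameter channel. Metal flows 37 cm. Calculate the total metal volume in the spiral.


Formula: V = pi * (d/2)^2 * L  (cylinder volume)
Radius = 0.72/2 = 0.36 cm
V = pi * 0.36^2 * 37 = 15.0646 cm^3

15.0646 cm^3


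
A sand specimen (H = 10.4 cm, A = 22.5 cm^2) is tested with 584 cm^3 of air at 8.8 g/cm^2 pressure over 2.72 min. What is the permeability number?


Formula: Permeability Number P = (V * H) / (p * A * t)
Numerator: V * H = 584 * 10.4 = 6073.6
Denominator: p * A * t = 8.8 * 22.5 * 2.72 = 538.56
P = 6073.6 / 538.56 = 11.2775


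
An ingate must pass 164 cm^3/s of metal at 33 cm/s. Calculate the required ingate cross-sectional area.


Formula: A_ingate = Q / v  (continuity equation)
A = 164 cm^3/s / 33 cm/s = 4.9697 cm^2


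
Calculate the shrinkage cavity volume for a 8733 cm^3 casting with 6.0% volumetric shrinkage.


Formula: V_shrink = V_casting * shrinkage_pct / 100
V_shrink = 8733 cm^3 * 6.0 / 100 = 523.9800 cm^3


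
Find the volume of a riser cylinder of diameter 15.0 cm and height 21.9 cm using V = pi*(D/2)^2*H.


Formula: V = pi * (D/2)^2 * H  (cylinder volume)
Radius = D/2 = 15.0/2 = 7.5 cm
V = pi * 7.5^2 * 21.9 = 3870.0495 cm^3

Answer: 3870.0495 cm^3


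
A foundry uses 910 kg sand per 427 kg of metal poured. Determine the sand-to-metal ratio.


Formula: Sand-to-Metal Ratio = W_sand / W_metal
Ratio = 910 kg / 427 kg = 2.1311

2.1311


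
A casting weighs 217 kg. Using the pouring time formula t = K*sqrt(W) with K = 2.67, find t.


Formula: t = K * sqrt(W)
sqrt(W) = sqrt(217) = 14.73092
t = 2.67 * 14.73092 = 39.3316 s


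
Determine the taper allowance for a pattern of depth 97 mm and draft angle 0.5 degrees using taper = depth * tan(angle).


Formula: taper = depth * tan(draft_angle)
tan(0.5 deg) = 0.0087269
taper = 97 mm * 0.0087269 = 0.8465 mm


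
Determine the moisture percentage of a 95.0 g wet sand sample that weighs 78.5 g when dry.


Formula: MC = (W_wet - W_dry) / W_wet * 100
Water mass = 95.0 - 78.5 = 16.5 g
MC = 16.5 / 95.0 * 100 = 17.3684%


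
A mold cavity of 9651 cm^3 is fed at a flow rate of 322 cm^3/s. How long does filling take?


Formula: t_fill = V_mold / Q_flow
t = 9651 cm^3 / 322 cm^3/s = 29.9720 s

Final answer: 29.9720 s


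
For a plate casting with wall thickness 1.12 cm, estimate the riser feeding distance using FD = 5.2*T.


Formula: FD = 5.2 * T  (riser feeding-distance rule)
FD = 5.2 * 1.12 cm = 5.8240 cm

5.8240 cm


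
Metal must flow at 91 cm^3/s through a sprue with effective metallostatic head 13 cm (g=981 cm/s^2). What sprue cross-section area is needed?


Formula: v = sqrt(2*g*h), A = Q/v
Velocity: v = sqrt(2 * 981 * 13) = sqrt(25506) = 159.7060 cm/s
Sprue area: A = Q / v = 91 / 159.7060 = 0.5698 cm^2

Answer: 0.5698 cm^2


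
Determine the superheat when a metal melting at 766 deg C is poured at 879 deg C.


Formula: Superheat = T_pour - T_melt
Superheat = 879 - 766 = 113 deg C

Answer: 113 deg C


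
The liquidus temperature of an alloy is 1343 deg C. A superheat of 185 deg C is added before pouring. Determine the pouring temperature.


Formula: T_pour = T_melt + Superheat
T_pour = 1343 + 185 = 1528 deg C

1528 deg C


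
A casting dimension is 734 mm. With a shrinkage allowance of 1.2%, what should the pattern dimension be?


Formula: L_pattern = L_casting * (1 + shrinkage_rate/100)
Shrinkage factor = 1 + 1.2/100 = 1.012
L_pattern = 734 mm * 1.012 = 742.8080 mm

Answer: 742.8080 mm


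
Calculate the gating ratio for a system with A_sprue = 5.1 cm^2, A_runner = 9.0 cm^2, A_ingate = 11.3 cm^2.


Sprue:Runner:Ingate = 1 : 9.0/5.1 : 11.3/5.1 = 1:1.76:2.22


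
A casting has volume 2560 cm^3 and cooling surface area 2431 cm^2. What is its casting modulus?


Formula: Casting Modulus M = V / A
M = 2560 cm^3 / 2431 cm^2 = 1.0531 cm


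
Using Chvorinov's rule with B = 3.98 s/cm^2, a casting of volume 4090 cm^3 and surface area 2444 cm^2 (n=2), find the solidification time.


Formula: t_s = B * (V/A)^n  (Chvorinov's rule, n=2)
Modulus M = V/A = 4090/2444 = 1.673486 cm
M^2 = 1.673486^2 = 2.800555 cm^2
t_s = 3.98 * 2.800555 = 11.1462 s

Final answer: 11.1462 s


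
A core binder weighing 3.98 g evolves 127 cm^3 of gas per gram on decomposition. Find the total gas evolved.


Formula: V_gas = W_binder * gas_evolution_rate
V = 3.98 g * 127 cm^3/g = 505.4600 cm^3

Answer: 505.4600 cm^3


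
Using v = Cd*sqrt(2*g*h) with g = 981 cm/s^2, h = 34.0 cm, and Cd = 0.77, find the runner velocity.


Formula: v = Cd * sqrt(2 * g * h)  (Torricelli with discharge coefficient)
2*g*h = 2 * 981 * 34.0 = 66708.0 cm^2/s^2
sqrt(66708.0) = 258.27892 cm/s
v = 0.77 * 258.27892 = 198.8748 cm/s

Answer: 198.8748 cm/s


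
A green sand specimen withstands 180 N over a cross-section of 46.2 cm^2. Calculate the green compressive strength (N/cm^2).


Formula: Compressive Strength = Force / Area
Strength = 180 N / 46.2 cm^2 = 3.8961 N/cm^2


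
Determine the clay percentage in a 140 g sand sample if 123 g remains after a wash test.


Formula: Clay% = (W_total - W_washed) / W_total * 100
Clay mass = 140 - 123 = 17 g
Clay% = 17 / 140 * 100 = 12.1429%

12.1429%


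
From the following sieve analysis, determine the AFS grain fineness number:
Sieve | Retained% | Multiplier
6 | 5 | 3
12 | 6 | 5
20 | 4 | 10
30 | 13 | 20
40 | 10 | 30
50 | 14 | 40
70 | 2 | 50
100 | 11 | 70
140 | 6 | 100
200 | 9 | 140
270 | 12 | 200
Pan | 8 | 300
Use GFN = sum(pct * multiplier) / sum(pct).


Formula: GFN = sum(pct * multiplier) / sum(pct)
sum(pct * multiplier) = 8735
sum(pct) = 100
GFN = 8735 / 100 = 87.35

87.35


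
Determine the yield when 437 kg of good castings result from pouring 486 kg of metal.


Formula: Casting Yield = (W_good / W_total) * 100
Yield = (437 kg / 486 kg) * 100 = 89.9177%

89.9177%


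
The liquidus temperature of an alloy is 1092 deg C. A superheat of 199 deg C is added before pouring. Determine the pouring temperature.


Formula: T_pour = T_melt + Superheat
T_pour = 1092 + 199 = 1291 deg C

Answer: 1291 deg C


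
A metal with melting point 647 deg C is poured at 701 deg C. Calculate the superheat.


Formula: Superheat = T_pour - T_melt
Superheat = 701 - 647 = 54 deg C


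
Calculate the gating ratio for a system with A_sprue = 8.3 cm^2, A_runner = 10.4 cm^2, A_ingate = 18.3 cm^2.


Sprue:Runner:Ingate = 1 : 10.4/8.3 : 18.3/8.3 = 1:1.25:2.20


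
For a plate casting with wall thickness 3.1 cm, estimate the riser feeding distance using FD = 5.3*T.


Formula: FD = 5.3 * T  (riser feeding-distance rule)
FD = 5.3 * 3.1 cm = 16.4300 cm

16.4300 cm


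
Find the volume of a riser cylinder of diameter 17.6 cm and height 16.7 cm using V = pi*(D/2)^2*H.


Formula: V = pi * (D/2)^2 * H  (cylinder volume)
Radius = D/2 = 17.6/2 = 8.8 cm
V = pi * 8.8^2 * 16.7 = 4062.8584 cm^3


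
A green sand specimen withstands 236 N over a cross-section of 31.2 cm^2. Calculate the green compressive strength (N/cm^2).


Formula: Compressive Strength = Force / Area
Strength = 236 N / 31.2 cm^2 = 7.5641 N/cm^2


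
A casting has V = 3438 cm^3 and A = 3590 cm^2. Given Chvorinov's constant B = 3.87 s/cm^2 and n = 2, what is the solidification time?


Formula: t_s = B * (V/A)^n  (Chvorinov's rule, n=2)
Modulus M = V/A = 3438/3590 = 0.957660 cm
M^2 = 0.957660^2 = 0.917113 cm^2
t_s = 3.87 * 0.917113 = 3.5492 s

Answer: 3.5492 s


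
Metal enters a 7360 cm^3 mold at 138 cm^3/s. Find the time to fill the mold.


Formula: t_fill = V_mold / Q_flow
t = 7360 cm^3 / 138 cm^3/s = 53.3333 s


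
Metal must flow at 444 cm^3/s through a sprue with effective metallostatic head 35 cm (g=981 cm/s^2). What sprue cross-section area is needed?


Formula: v = sqrt(2*g*h), A = Q/v
Velocity: v = sqrt(2 * 981 * 35) = sqrt(68670) = 262.0496 cm/s
Sprue area: A = Q / v = 444 / 262.0496 = 1.6943 cm^2

Final answer: 1.6943 cm^2


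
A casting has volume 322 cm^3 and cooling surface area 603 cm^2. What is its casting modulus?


Formula: Casting Modulus M = V / A
M = 322 cm^3 / 603 cm^2 = 0.5340 cm

Answer: 0.5340 cm


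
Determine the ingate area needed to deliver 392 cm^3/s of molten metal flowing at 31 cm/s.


Formula: A_ingate = Q / v  (continuity equation)
A = 392 cm^3/s / 31 cm/s = 12.6452 cm^2

Answer: 12.6452 cm^2


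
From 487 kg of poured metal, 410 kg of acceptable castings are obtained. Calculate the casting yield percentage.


Formula: Casting Yield = (W_good / W_total) * 100
Yield = (410 kg / 487 kg) * 100 = 84.1889%


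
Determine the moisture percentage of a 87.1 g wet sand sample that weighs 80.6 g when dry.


Formula: MC = (W_wet - W_dry) / W_wet * 100
Water mass = 87.1 - 80.6 = 6.5 g
MC = 6.5 / 87.1 * 100 = 7.4627%


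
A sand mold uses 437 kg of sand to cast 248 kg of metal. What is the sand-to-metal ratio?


Formula: Sand-to-Metal Ratio = W_sand / W_metal
Ratio = 437 kg / 248 kg = 1.7621

Final answer: 1.7621


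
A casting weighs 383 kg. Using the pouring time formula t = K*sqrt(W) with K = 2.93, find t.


Formula: t = K * sqrt(W)
sqrt(W) = sqrt(383) = 19.57039
t = 2.93 * 19.57039 = 57.3412 s

Final answer: 57.3412 s


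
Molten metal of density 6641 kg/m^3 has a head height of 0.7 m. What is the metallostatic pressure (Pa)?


Formula: P = rho * g * h
rho * g = 6641 * 9.81 = 65148.21 N/m^3
P = 65148.21 * 0.7 = 45603.7470 Pa

Answer: 45603.7470 Pa


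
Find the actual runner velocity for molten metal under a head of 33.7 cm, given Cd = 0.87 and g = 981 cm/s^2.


Formula: v = Cd * sqrt(2 * g * h)  (Torricelli with discharge coefficient)
2*g*h = 2 * 981 * 33.7 = 66119.4 cm^2/s^2
sqrt(66119.4) = 257.13693 cm/s
v = 0.87 * 257.13693 = 223.7091 cm/s

Final answer: 223.7091 cm/s


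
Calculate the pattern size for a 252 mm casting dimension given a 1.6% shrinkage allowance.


Formula: L_pattern = L_casting * (1 + shrinkage_rate/100)
Shrinkage factor = 1 + 1.6/100 = 1.016
L_pattern = 252 mm * 1.016 = 256.0320 mm

Final answer: 256.0320 mm


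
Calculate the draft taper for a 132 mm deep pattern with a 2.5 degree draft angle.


Formula: taper = depth * tan(draft_angle)
tan(2.5 deg) = 0.0436609
taper = 132 mm * 0.0436609 = 5.7632 mm

Answer: 5.7632 mm


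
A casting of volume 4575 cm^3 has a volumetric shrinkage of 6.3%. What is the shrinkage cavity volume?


Formula: V_shrink = V_casting * shrinkage_pct / 100
V_shrink = 4575 cm^3 * 6.3 / 100 = 288.2250 cm^3


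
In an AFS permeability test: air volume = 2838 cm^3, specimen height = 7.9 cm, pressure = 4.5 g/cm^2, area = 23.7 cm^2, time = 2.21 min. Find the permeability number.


Formula: Permeability Number P = (V * H) / (p * A * t)
Numerator: V * H = 2838 * 7.9 = 22420.2
Denominator: p * A * t = 4.5 * 23.7 * 2.21 = 235.6965
P = 22420.2 / 235.6965 = 95.1232


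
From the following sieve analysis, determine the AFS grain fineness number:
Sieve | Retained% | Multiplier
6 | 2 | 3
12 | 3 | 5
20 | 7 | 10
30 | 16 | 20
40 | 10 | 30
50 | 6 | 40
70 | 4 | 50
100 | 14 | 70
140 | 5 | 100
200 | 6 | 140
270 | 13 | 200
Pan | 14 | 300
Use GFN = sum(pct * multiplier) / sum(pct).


Formula: GFN = sum(pct * multiplier) / sum(pct)
sum(pct * multiplier) = 10271
sum(pct) = 100
GFN = 10271 / 100 = 102.71

Answer: 102.71


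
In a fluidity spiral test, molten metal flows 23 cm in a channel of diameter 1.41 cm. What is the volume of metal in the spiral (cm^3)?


Formula: V = pi * (d/2)^2 * L  (cylinder volume)
Radius = 1.41/2 = 0.705 cm
V = pi * 0.705^2 * 23 = 35.9134 cm^3

35.9134 cm^3


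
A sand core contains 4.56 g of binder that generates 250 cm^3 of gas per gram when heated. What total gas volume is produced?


Formula: V_gas = W_binder * gas_evolution_rate
V = 4.56 g * 250 cm^3/g = 1140.0000 cm^3


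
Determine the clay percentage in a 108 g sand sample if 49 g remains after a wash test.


Formula: Clay% = (W_total - W_washed) / W_total * 100
Clay mass = 108 - 49 = 59 g
Clay% = 59 / 108 * 100 = 54.6296%

54.6296%


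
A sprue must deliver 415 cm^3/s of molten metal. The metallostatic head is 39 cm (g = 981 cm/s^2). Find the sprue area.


Formula: v = sqrt(2*g*h), A = Q/v
Velocity: v = sqrt(2 * 981 * 39) = sqrt(76518) = 276.6189 cm/s
Sprue area: A = Q / v = 415 / 276.6189 = 1.5003 cm^2


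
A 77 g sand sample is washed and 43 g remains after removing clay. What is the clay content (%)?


Formula: Clay% = (W_total - W_washed) / W_total * 100
Clay mass = 77 - 43 = 34 g
Clay% = 34 / 77 * 100 = 44.1558%

44.1558%


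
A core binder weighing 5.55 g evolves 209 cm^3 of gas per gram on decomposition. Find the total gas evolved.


Formula: V_gas = W_binder * gas_evolution_rate
V = 5.55 g * 209 cm^3/g = 1159.9500 cm^3


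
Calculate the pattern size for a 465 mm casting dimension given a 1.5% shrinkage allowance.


Formula: L_pattern = L_casting * (1 + shrinkage_rate/100)
Shrinkage factor = 1 + 1.5/100 = 1.015
L_pattern = 465 mm * 1.015 = 471.9750 mm

Final answer: 471.9750 mm


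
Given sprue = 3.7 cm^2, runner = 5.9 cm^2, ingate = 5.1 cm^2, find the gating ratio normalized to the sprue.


Sprue:Runner:Ingate = 1 : 5.9/3.7 : 5.1/3.7 = 1:1.59:1.38


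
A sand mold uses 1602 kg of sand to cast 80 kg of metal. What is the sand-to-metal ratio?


Formula: Sand-to-Metal Ratio = W_sand / W_metal
Ratio = 1602 kg / 80 kg = 20.0250

20.0250


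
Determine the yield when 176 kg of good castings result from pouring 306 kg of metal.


Formula: Casting Yield = (W_good / W_total) * 100
Yield = (176 kg / 306 kg) * 100 = 57.5163%


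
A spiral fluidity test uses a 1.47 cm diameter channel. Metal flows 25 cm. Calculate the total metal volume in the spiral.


Formula: V = pi * (d/2)^2 * L  (cylinder volume)
Radius = 1.47/2 = 0.735 cm
V = pi * 0.735^2 * 25 = 42.4292 cm^3

Answer: 42.4292 cm^3


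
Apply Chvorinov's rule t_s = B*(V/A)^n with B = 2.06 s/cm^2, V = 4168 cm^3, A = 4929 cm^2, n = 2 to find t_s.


Formula: t_s = B * (V/A)^n  (Chvorinov's rule, n=2)
Modulus M = V/A = 4168/4929 = 0.845608 cm
M^2 = 0.845608^2 = 0.715053 cm^2
t_s = 2.06 * 0.715053 = 1.4730 s

1.4730 s


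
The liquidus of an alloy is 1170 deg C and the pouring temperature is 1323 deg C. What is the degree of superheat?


Formula: Superheat = T_pour - T_melt
Superheat = 1323 - 1170 = 153 deg C


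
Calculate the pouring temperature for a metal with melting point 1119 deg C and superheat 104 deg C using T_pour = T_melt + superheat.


Formula: T_pour = T_melt + Superheat
T_pour = 1119 + 104 = 1223 deg C


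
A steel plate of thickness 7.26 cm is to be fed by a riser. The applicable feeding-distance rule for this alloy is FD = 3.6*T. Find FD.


Formula: FD = 3.6 * T  (riser feeding-distance rule)
FD = 3.6 * 7.26 cm = 26.1360 cm

Final answer: 26.1360 cm


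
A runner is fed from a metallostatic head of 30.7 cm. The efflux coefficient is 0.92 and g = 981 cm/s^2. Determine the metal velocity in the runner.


Formula: v = Cd * sqrt(2 * g * h)  (Torricelli with discharge coefficient)
2*g*h = 2 * 981 * 30.7 = 60233.4 cm^2/s^2
sqrt(60233.4) = 245.42494 cm/s
v = 0.92 * 245.42494 = 225.7909 cm/s

Final answer: 225.7909 cm/s


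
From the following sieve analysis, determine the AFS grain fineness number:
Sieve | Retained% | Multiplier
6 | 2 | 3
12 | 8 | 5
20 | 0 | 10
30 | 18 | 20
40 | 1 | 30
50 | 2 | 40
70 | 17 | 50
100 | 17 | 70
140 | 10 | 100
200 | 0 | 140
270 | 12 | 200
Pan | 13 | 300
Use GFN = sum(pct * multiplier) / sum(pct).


Formula: GFN = sum(pct * multiplier) / sum(pct)
sum(pct * multiplier) = 9856
sum(pct) = 100
GFN = 9856 / 100 = 98.56

Final answer: 98.56


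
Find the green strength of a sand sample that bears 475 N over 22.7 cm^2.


Formula: Compressive Strength = Force / Area
Strength = 475 N / 22.7 cm^2 = 20.9251 N/cm^2

20.9251 N/cm^2


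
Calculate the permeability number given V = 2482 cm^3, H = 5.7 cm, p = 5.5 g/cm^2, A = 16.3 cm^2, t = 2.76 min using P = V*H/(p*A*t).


Formula: Permeability Number P = (V * H) / (p * A * t)
Numerator: V * H = 2482 * 5.7 = 14147.4
Denominator: p * A * t = 5.5 * 16.3 * 2.76 = 247.434
P = 14147.4 / 247.434 = 57.1765

Final answer: 57.1765


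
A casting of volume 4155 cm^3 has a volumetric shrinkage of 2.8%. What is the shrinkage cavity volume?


Formula: V_shrink = V_casting * shrinkage_pct / 100
V_shrink = 4155 cm^3 * 2.8 / 100 = 116.3400 cm^3

116.3400 cm^3


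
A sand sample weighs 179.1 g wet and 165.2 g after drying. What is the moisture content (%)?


Formula: MC = (W_wet - W_dry) / W_wet * 100
Water mass = 179.1 - 165.2 = 13.9 g
MC = 13.9 / 179.1 * 100 = 7.7610%


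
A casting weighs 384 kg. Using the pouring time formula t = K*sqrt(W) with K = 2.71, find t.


Formula: t = K * sqrt(W)
sqrt(W) = sqrt(384) = 19.59592
t = 2.71 * 19.59592 = 53.1049 s

53.1049 s


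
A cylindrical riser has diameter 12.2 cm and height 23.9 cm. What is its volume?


Formula: V = pi * (D/2)^2 * H  (cylinder volume)
Radius = D/2 = 12.2/2 = 6.1 cm
V = pi * 6.1^2 * 23.9 = 2793.8780 cm^3

2793.8780 cm^3


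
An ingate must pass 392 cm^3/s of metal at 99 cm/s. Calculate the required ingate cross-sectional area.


Formula: A_ingate = Q / v  (continuity equation)
A = 392 cm^3/s / 99 cm/s = 3.9596 cm^2

Final answer: 3.9596 cm^2


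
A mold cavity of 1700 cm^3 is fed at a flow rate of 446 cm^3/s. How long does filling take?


Formula: t_fill = V_mold / Q_flow
t = 1700 cm^3 / 446 cm^3/s = 3.8117 s

Answer: 3.8117 s


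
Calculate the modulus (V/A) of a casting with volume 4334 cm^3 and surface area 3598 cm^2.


Formula: Casting Modulus M = V / A
M = 4334 cm^3 / 3598 cm^2 = 1.2046 cm

1.2046 cm


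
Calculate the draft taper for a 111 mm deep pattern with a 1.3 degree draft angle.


Formula: taper = depth * tan(draft_angle)
tan(1.3 deg) = 0.0226932
taper = 111 mm * 0.0226932 = 2.5189 mm

Answer: 2.5189 mm


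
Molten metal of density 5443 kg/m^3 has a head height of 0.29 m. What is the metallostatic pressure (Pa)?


Formula: P = rho * g * h
rho * g = 5443 * 9.81 = 53395.83 N/m^3
P = 53395.83 * 0.29 = 15484.7907 Pa

Answer: 15484.7907 Pa


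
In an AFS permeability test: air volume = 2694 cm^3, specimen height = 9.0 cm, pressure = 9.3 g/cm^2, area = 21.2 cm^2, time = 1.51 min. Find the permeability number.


Formula: Permeability Number P = (V * H) / (p * A * t)
Numerator: V * H = 2694 * 9.0 = 24246.0
Denominator: p * A * t = 9.3 * 21.2 * 1.51 = 297.7116
P = 24246.0 / 297.7116 = 81.4412

Final answer: 81.4412


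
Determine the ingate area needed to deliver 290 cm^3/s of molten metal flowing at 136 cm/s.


Formula: A_ingate = Q / v  (continuity equation)
A = 290 cm^3/s / 136 cm/s = 2.1324 cm^2

Final answer: 2.1324 cm^2


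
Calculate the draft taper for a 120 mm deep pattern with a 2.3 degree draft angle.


Formula: taper = depth * tan(draft_angle)
tan(2.3 deg) = 0.0401641
taper = 120 mm * 0.0401641 = 4.8197 mm

Final answer: 4.8197 mm


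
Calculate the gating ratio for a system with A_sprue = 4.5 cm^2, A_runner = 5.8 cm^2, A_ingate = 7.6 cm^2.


Sprue:Runner:Ingate = 1 : 5.8/4.5 : 7.6/4.5 = 1:1.29:1.69

Answer: 1:1.29:1.69


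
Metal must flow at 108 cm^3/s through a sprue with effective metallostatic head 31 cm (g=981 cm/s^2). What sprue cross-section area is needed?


Formula: v = sqrt(2*g*h), A = Q/v
Velocity: v = sqrt(2 * 981 * 31) = sqrt(60822) = 246.6212 cm/s
Sprue area: A = Q / v = 108 / 246.6212 = 0.4379 cm^2


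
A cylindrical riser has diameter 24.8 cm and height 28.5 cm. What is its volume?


Formula: V = pi * (D/2)^2 * H  (cylinder volume)
Radius = D/2 = 24.8/2 = 12.4 cm
V = pi * 12.4^2 * 28.5 = 13766.9617 cm^3

13766.9617 cm^3


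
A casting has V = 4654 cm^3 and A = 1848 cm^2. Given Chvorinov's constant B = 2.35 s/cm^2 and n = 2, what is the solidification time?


Formula: t_s = B * (V/A)^n  (Chvorinov's rule, n=2)
Modulus M = V/A = 4654/1848 = 2.518398 cm
M^2 = 2.518398^2 = 6.342328 cm^2
t_s = 2.35 * 6.342328 = 14.9045 s


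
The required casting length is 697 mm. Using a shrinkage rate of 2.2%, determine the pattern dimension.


Formula: L_pattern = L_casting * (1 + shrinkage_rate/100)
Shrinkage factor = 1 + 2.2/100 = 1.022
L_pattern = 697 mm * 1.022 = 712.3340 mm

Answer: 712.3340 mm


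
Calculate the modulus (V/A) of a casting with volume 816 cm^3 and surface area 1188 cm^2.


Formula: Casting Modulus M = V / A
M = 816 cm^3 / 1188 cm^2 = 0.6869 cm

Final answer: 0.6869 cm


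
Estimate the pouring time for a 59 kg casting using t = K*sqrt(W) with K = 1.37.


Formula: t = K * sqrt(W)
sqrt(W) = sqrt(59) = 7.68115
t = 1.37 * 7.68115 = 10.5232 s

Final answer: 10.5232 s


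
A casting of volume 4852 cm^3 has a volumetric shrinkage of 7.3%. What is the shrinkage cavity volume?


Formula: V_shrink = V_casting * shrinkage_pct / 100
V_shrink = 4852 cm^3 * 7.3 / 100 = 354.1960 cm^3


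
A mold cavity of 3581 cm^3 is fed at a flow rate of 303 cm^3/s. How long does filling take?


Formula: t_fill = V_mold / Q_flow
t = 3581 cm^3 / 303 cm^3/s = 11.8185 s

Answer: 11.8185 s


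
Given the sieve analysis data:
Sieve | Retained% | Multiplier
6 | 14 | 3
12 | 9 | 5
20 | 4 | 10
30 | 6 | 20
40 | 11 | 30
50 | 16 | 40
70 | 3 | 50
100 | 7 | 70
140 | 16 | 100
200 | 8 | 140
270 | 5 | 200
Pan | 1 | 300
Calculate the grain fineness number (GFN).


Formula: GFN = sum(pct * multiplier) / sum(pct)
sum(pct * multiplier) = 5877
sum(pct) = 100
GFN = 5877 / 100 = 58.77

Final answer: 58.77


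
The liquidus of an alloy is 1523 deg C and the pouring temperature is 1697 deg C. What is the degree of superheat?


Formula: Superheat = T_pour - T_melt
Superheat = 1697 - 1523 = 174 deg C


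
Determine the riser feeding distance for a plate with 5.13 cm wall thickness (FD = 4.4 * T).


Formula: FD = 4.4 * T  (riser feeding-distance rule)
FD = 4.4 * 5.13 cm = 22.5720 cm

22.5720 cm


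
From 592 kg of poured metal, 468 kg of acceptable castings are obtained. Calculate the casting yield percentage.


Formula: Casting Yield = (W_good / W_total) * 100
Yield = (468 kg / 592 kg) * 100 = 79.0541%

79.0541%


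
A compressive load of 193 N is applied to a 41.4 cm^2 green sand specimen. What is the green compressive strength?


Formula: Compressive Strength = Force / Area
Strength = 193 N / 41.4 cm^2 = 4.6618 N/cm^2


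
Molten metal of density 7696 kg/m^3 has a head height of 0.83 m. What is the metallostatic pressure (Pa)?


Formula: P = rho * g * h
rho * g = 7696 * 9.81 = 75497.76 N/m^3
P = 75497.76 * 0.83 = 62663.1408 Pa

Answer: 62663.1408 Pa


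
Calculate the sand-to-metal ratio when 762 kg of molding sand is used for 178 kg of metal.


Formula: Sand-to-Metal Ratio = W_sand / W_metal
Ratio = 762 kg / 178 kg = 4.2809


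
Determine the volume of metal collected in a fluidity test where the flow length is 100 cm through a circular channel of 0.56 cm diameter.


Formula: V = pi * (d/2)^2 * L  (cylinder volume)
Radius = 0.56/2 = 0.28 cm
V = pi * 0.28^2 * 100 = 24.6301 cm^3

Final answer: 24.6301 cm^3


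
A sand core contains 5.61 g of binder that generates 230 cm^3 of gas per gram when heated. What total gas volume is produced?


Formula: V_gas = W_binder * gas_evolution_rate
V = 5.61 g * 230 cm^3/g = 1290.3000 cm^3


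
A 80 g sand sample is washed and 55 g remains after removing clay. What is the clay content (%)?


Formula: Clay% = (W_total - W_washed) / W_total * 100
Clay mass = 80 - 55 = 25 g
Clay% = 25 / 80 * 100 = 31.2500%

Answer: 31.2500%


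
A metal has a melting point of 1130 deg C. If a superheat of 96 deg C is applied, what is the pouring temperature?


Formula: T_pour = T_melt + Superheat
T_pour = 1130 + 96 = 1226 deg C

Final answer: 1226 deg C


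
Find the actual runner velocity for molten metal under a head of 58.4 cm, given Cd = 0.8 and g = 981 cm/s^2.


Formula: v = Cd * sqrt(2 * g * h)  (Torricelli with discharge coefficient)
2*g*h = 2 * 981 * 58.4 = 114580.8 cm^2/s^2
sqrt(114580.8) = 338.49786 cm/s
v = 0.8 * 338.49786 = 270.7983 cm/s

Final answer: 270.7983 cm/s


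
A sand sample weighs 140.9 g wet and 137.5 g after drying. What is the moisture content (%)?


Formula: MC = (W_wet - W_dry) / W_wet * 100
Water mass = 140.9 - 137.5 = 3.4 g
MC = 3.4 / 140.9 * 100 = 2.4131%

Answer: 2.4131%


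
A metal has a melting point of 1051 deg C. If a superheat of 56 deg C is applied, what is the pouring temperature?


Formula: T_pour = T_melt + Superheat
T_pour = 1051 + 56 = 1107 deg C

Answer: 1107 deg C


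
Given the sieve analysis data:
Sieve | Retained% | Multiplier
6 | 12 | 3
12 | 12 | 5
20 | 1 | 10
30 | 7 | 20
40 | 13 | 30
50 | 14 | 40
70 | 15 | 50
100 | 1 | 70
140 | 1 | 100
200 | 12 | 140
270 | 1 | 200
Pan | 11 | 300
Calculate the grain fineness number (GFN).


Formula: GFN = sum(pct * multiplier) / sum(pct)
sum(pct * multiplier) = 7296
sum(pct) = 100
GFN = 7296 / 100 = 72.96

Final answer: 72.96


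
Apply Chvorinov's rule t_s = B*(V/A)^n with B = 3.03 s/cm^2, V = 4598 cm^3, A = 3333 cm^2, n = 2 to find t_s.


Formula: t_s = B * (V/A)^n  (Chvorinov's rule, n=2)
Modulus M = V/A = 4598/3333 = 1.379538 cm
M^2 = 1.379538^2 = 1.903125 cm^2
t_s = 3.03 * 1.903125 = 5.7665 s

Answer: 5.7665 s


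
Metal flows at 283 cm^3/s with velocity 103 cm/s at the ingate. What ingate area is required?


Formula: A_ingate = Q / v  (continuity equation)
A = 283 cm^3/s / 103 cm/s = 2.7476 cm^2

2.7476 cm^2


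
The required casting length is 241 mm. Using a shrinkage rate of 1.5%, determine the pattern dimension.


Formula: L_pattern = L_casting * (1 + shrinkage_rate/100)
Shrinkage factor = 1 + 1.5/100 = 1.015
L_pattern = 241 mm * 1.015 = 244.6150 mm

Final answer: 244.6150 mm


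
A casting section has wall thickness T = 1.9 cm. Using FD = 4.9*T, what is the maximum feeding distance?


Formula: FD = 4.9 * T  (riser feeding-distance rule)
FD = 4.9 * 1.9 cm = 9.3100 cm


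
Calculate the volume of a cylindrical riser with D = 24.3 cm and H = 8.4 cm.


Formula: V = pi * (D/2)^2 * H  (cylinder volume)
Radius = D/2 = 24.3/2 = 12.15 cm
V = pi * 12.15^2 * 8.4 = 3895.6660 cm^3

3895.6660 cm^3


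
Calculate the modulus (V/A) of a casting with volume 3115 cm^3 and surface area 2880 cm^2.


Formula: Casting Modulus M = V / A
M = 3115 cm^3 / 2880 cm^2 = 1.0816 cm

Final answer: 1.0816 cm


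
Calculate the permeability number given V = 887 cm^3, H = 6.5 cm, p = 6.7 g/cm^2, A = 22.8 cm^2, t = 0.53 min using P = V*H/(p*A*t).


Formula: Permeability Number P = (V * H) / (p * A * t)
Numerator: V * H = 887 * 6.5 = 5765.5
Denominator: p * A * t = 6.7 * 22.8 * 0.53 = 80.9628
P = 5765.5 / 80.9628 = 71.2117

71.2117


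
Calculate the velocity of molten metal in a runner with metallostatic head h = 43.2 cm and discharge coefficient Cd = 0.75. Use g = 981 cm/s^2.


Formula: v = Cd * sqrt(2 * g * h)  (Torricelli with discharge coefficient)
2*g*h = 2 * 981 * 43.2 = 84758.4 cm^2/s^2
sqrt(84758.4) = 291.13296 cm/s
v = 0.75 * 291.13296 = 218.3497 cm/s

Answer: 218.3497 cm/s


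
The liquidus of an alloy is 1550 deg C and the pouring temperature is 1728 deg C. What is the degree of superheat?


Formula: Superheat = T_pour - T_melt
Superheat = 1728 - 1550 = 178 deg C

Answer: 178 deg C


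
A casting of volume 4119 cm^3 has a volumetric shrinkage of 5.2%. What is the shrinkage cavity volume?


Formula: V_shrink = V_casting * shrinkage_pct / 100
V_shrink = 4119 cm^3 * 5.2 / 100 = 214.1880 cm^3


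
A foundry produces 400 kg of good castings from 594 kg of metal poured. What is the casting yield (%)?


Formula: Casting Yield = (W_good / W_total) * 100
Yield = (400 kg / 594 kg) * 100 = 67.3401%

67.3401%


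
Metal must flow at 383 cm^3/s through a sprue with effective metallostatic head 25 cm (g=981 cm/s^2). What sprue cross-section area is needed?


Formula: v = sqrt(2*g*h), A = Q/v
Velocity: v = sqrt(2 * 981 * 25) = sqrt(49050) = 221.4723 cm/s
Sprue area: A = Q / v = 383 / 221.4723 = 1.7293 cm^2

Answer: 1.7293 cm^2


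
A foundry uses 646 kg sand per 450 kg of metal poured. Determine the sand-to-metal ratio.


Formula: Sand-to-Metal Ratio = W_sand / W_metal
Ratio = 646 kg / 450 kg = 1.4356


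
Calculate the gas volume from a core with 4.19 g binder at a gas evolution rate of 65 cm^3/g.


Formula: V_gas = W_binder * gas_evolution_rate
V = 4.19 g * 65 cm^3/g = 272.3500 cm^3

Answer: 272.3500 cm^3


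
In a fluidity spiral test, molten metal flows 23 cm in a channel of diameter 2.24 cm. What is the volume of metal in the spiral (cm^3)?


Formula: V = pi * (d/2)^2 * L  (cylinder volume)
Radius = 2.24/2 = 1.12 cm
V = pi * 1.12^2 * 23 = 90.6387 cm^3

Answer: 90.6387 cm^3


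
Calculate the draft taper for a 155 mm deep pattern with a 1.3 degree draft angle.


Formula: taper = depth * tan(draft_angle)
tan(1.3 deg) = 0.0226932
taper = 155 mm * 0.0226932 = 3.5174 mm


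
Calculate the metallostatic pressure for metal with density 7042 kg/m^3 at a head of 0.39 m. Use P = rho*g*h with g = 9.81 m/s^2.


Formula: P = rho * g * h
rho * g = 7042 * 9.81 = 69082.02 N/m^3
P = 69082.02 * 0.39 = 26941.9878 Pa

Final answer: 26941.9878 Pa


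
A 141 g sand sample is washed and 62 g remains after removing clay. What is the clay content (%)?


Formula: Clay% = (W_total - W_washed) / W_total * 100
Clay mass = 141 - 62 = 79 g
Clay% = 79 / 141 * 100 = 56.0284%

Answer: 56.0284%


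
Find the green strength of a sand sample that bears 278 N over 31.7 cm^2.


Formula: Compressive Strength = Force / Area
Strength = 278 N / 31.7 cm^2 = 8.7697 N/cm^2

Answer: 8.7697 N/cm^2


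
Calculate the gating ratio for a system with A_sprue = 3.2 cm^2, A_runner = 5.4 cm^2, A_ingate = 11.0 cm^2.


Sprue:Runner:Ingate = 1 : 5.4/3.2 : 11.0/3.2 = 1:1.69:3.44

1:1.69:3.44


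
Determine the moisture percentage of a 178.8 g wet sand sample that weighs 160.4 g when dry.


Formula: MC = (W_wet - W_dry) / W_wet * 100
Water mass = 178.8 - 160.4 = 18.4 g
MC = 18.4 / 178.8 * 100 = 10.2908%


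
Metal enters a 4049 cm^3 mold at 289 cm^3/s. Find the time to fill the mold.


Formula: t_fill = V_mold / Q_flow
t = 4049 cm^3 / 289 cm^3/s = 14.0104 s

Final answer: 14.0104 s


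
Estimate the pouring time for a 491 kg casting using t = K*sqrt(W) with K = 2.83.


Formula: t = K * sqrt(W)
sqrt(W) = sqrt(491) = 22.15852
t = 2.83 * 22.15852 = 62.7086 s


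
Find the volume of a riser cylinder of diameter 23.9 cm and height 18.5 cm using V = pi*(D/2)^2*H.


Formula: V = pi * (D/2)^2 * H  (cylinder volume)
Radius = D/2 = 23.9/2 = 11.95 cm
V = pi * 11.95^2 * 18.5 = 8299.6048 cm^3

8299.6048 cm^3


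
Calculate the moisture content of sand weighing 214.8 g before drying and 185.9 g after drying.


Formula: MC = (W_wet - W_dry) / W_wet * 100
Water mass = 214.8 - 185.9 = 28.9 g
MC = 28.9 / 214.8 * 100 = 13.4544%


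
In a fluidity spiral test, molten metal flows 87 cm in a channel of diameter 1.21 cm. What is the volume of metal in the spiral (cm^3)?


Formula: V = pi * (d/2)^2 * L  (cylinder volume)
Radius = 1.21/2 = 0.605 cm
V = pi * 0.605^2 * 87 = 100.0414 cm^3

Answer: 100.0414 cm^3


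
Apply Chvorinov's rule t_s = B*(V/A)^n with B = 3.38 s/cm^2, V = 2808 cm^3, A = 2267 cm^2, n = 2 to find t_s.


Formula: t_s = B * (V/A)^n  (Chvorinov's rule, n=2)
Modulus M = V/A = 2808/2267 = 1.238641 cm
M^2 = 1.238641^2 = 1.534232 cm^2
t_s = 3.38 * 1.534232 = 5.1857 s

Answer: 5.1857 s


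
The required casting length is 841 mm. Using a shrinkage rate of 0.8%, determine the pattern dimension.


Formula: L_pattern = L_casting * (1 + shrinkage_rate/100)
Shrinkage factor = 1 + 0.8/100 = 1.008
L_pattern = 841 mm * 1.008 = 847.7280 mm

Final answer: 847.7280 mm


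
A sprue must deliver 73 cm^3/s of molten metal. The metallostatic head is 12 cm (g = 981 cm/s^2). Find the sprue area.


Formula: v = sqrt(2*g*h), A = Q/v
Velocity: v = sqrt(2 * 981 * 12) = sqrt(23544) = 153.4405 cm/s
Sprue area: A = Q / v = 73 / 153.4405 = 0.4758 cm^2

Answer: 0.4758 cm^2


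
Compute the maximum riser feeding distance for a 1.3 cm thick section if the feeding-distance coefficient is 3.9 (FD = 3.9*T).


Formula: FD = 3.9 * T  (riser feeding-distance rule)
FD = 3.9 * 1.3 cm = 5.0700 cm


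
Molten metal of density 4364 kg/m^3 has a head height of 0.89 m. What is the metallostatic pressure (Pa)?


Formula: P = rho * g * h
rho * g = 4364 * 9.81 = 42810.84 N/m^3
P = 42810.84 * 0.89 = 38101.6476 Pa

38101.6476 Pa


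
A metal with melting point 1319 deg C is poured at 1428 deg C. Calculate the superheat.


Formula: Superheat = T_pour - T_melt
Superheat = 1428 - 1319 = 109 deg C

Final answer: 109 deg C


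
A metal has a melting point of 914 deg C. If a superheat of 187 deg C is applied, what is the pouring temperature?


Formula: T_pour = T_melt + Superheat
T_pour = 914 + 187 = 1101 deg C

1101 deg C


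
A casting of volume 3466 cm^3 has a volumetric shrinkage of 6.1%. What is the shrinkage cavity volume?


Formula: V_shrink = V_casting * shrinkage_pct / 100
V_shrink = 3466 cm^3 * 6.1 / 100 = 211.4260 cm^3

Answer: 211.4260 cm^3


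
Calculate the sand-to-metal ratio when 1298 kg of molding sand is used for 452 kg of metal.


Formula: Sand-to-Metal Ratio = W_sand / W_metal
Ratio = 1298 kg / 452 kg = 2.8717

Final answer: 2.8717


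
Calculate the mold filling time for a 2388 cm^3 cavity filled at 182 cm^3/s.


Formula: t_fill = V_mold / Q_flow
t = 2388 cm^3 / 182 cm^3/s = 13.1209 s

Answer: 13.1209 s


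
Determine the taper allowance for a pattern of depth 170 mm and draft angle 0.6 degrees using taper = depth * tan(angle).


Formula: taper = depth * tan(draft_angle)
tan(0.6 deg) = 0.0104724
taper = 170 mm * 0.0104724 = 1.7803 mm

1.7803 mm


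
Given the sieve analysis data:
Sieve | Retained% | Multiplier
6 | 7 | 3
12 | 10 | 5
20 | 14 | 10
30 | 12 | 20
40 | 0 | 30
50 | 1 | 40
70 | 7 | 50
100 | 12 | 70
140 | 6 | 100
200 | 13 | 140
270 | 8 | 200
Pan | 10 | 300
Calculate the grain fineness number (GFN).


Formula: GFN = sum(pct * multiplier) / sum(pct)
sum(pct * multiplier) = 8701
sum(pct) = 100
GFN = 8701 / 100 = 87.01


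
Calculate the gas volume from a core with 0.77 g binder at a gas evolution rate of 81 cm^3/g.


Formula: V_gas = W_binder * gas_evolution_rate
V = 0.77 g * 81 cm^3/g = 62.3700 cm^3

62.3700 cm^3


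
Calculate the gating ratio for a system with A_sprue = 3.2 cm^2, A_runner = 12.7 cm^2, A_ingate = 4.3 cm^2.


Sprue:Runner:Ingate = 1 : 12.7/3.2 : 4.3/3.2 = 1:3.97:1.34

1:3.97:1.34


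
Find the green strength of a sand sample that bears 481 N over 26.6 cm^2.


Formula: Compressive Strength = Force / Area
Strength = 481 N / 26.6 cm^2 = 18.0827 N/cm^2

Answer: 18.0827 N/cm^2


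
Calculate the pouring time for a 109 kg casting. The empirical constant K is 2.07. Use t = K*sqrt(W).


Formula: t = K * sqrt(W)
sqrt(W) = sqrt(109) = 10.44031
t = 2.07 * 10.44031 = 21.6114 s

21.6114 s


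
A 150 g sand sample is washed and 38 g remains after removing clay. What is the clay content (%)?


Formula: Clay% = (W_total - W_washed) / W_total * 100
Clay mass = 150 - 38 = 112 g
Clay% = 112 / 150 * 100 = 74.6667%


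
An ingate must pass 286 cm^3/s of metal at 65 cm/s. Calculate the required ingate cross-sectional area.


Formula: A_ingate = Q / v  (continuity equation)
A = 286 cm^3/s / 65 cm/s = 4.4000 cm^2

4.4000 cm^2


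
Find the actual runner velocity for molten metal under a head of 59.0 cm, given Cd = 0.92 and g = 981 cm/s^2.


Formula: v = Cd * sqrt(2 * g * h)  (Torricelli with discharge coefficient)
2*g*h = 2 * 981 * 59.0 = 115758.0 cm^2/s^2
sqrt(115758.0) = 340.23227 cm/s
v = 0.92 * 340.23227 = 313.0137 cm/s

Final answer: 313.0137 cm/s


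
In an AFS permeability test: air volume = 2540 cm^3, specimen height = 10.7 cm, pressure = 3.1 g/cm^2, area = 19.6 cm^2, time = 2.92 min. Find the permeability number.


Formula: Permeability Number P = (V * H) / (p * A * t)
Numerator: V * H = 2540 * 10.7 = 27178.0
Denominator: p * A * t = 3.1 * 19.6 * 2.92 = 177.4192
P = 27178.0 / 177.4192 = 153.1852

Answer: 153.1852


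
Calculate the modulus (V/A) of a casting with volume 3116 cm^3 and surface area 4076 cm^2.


Formula: Casting Modulus M = V / A
M = 3116 cm^3 / 4076 cm^2 = 0.7645 cm

0.7645 cm


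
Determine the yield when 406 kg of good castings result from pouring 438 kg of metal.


Formula: Casting Yield = (W_good / W_total) * 100
Yield = (406 kg / 438 kg) * 100 = 92.6941%


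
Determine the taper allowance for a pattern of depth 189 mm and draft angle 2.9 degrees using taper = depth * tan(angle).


Formula: taper = depth * tan(draft_angle)
tan(2.9 deg) = 0.0506578
taper = 189 mm * 0.0506578 = 9.5743 mm


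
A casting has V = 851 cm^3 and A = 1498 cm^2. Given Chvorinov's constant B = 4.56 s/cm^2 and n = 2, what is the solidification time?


Formula: t_s = B * (V/A)^n  (Chvorinov's rule, n=2)
Modulus M = V/A = 851/1498 = 0.568091 cm
M^2 = 0.568091^2 = 0.322727 cm^2
t_s = 4.56 * 0.322727 = 1.4716 s

Final answer: 1.4716 s


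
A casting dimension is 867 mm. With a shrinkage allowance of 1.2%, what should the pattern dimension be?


Formula: L_pattern = L_casting * (1 + shrinkage_rate/100)
Shrinkage factor = 1 + 1.2/100 = 1.012
L_pattern = 867 mm * 1.012 = 877.4040 mm

877.4040 mm


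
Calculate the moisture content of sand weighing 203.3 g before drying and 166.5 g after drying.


Formula: MC = (W_wet - W_dry) / W_wet * 100
Water mass = 203.3 - 166.5 = 36.8 g
MC = 36.8 / 203.3 * 100 = 18.1013%


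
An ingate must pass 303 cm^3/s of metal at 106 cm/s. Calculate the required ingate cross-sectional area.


Formula: A_ingate = Q / v  (continuity equation)
A = 303 cm^3/s / 106 cm/s = 2.8585 cm^2

2.8585 cm^2


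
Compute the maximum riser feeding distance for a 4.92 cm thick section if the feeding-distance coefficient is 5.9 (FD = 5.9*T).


Formula: FD = 5.9 * T  (riser feeding-distance rule)
FD = 5.9 * 4.92 cm = 29.0280 cm

Answer: 29.0280 cm


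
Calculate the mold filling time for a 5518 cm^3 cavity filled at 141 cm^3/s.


Formula: t_fill = V_mold / Q_flow
t = 5518 cm^3 / 141 cm^3/s = 39.1348 s

39.1348 s


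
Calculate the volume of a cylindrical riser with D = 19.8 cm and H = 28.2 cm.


Formula: V = pi * (D/2)^2 * H  (cylinder volume)
Radius = D/2 = 19.8/2 = 9.9 cm
V = pi * 9.9^2 * 28.2 = 8682.9914 cm^3

Answer: 8682.9914 cm^3


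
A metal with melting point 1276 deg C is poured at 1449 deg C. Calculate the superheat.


Formula: Superheat = T_pour - T_melt
Superheat = 1449 - 1276 = 173 deg C


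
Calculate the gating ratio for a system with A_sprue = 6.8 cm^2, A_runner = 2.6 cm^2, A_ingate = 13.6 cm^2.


Sprue:Runner:Ingate = 1 : 2.6/6.8 : 13.6/6.8 = 1:0.38:2.00

Answer: 1:0.38:2.00


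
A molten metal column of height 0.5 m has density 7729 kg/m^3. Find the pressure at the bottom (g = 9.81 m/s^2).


Formula: P = rho * g * h
rho * g = 7729 * 9.81 = 75821.49 N/m^3
P = 75821.49 * 0.5 = 37910.7450 Pa

Final answer: 37910.7450 Pa


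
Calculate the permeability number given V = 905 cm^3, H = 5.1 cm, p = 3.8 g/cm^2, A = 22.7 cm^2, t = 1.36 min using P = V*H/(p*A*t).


Formula: Permeability Number P = (V * H) / (p * A * t)
Numerator: V * H = 905 * 5.1 = 4615.5
Denominator: p * A * t = 3.8 * 22.7 * 1.36 = 117.3136
P = 4615.5 / 117.3136 = 39.3433

Answer: 39.3433


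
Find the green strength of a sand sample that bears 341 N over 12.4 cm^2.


Formula: Compressive Strength = Force / Area
Strength = 341 N / 12.4 cm^2 = 27.5000 N/cm^2

Answer: 27.5000 N/cm^2


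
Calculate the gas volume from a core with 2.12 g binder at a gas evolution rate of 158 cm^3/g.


Formula: V_gas = W_binder * gas_evolution_rate
V = 2.12 g * 158 cm^3/g = 334.9600 cm^3

Answer: 334.9600 cm^3
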